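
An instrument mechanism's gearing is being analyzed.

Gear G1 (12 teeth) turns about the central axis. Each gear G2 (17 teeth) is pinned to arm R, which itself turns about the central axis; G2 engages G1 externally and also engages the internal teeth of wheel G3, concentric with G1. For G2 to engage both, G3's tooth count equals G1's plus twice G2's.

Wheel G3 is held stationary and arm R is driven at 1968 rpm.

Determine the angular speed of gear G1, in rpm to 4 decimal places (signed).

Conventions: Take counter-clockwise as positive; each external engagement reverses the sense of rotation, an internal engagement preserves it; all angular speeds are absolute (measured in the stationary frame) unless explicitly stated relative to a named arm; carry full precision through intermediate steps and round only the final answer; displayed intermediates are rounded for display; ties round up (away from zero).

+9512.0000 rpm

topology: planetary set — G1 12T / G2 17T / G3 46T, arm = carrier (Willis)
normalise by the input: solve with ω_arm = 1, then scale by 1968 rpm
ring teeth: 12 + 2·17 = 46
12(ω_sun−ω_arm) = −46(ω_ring−ω_arm),  ω_ring = 0, ω_arm = 1
ω_sun = 1 − (46/12)(0−1) = 29/6
scale: ω_sun = 29/6 × 1968 rpm = +9512.0000 rpm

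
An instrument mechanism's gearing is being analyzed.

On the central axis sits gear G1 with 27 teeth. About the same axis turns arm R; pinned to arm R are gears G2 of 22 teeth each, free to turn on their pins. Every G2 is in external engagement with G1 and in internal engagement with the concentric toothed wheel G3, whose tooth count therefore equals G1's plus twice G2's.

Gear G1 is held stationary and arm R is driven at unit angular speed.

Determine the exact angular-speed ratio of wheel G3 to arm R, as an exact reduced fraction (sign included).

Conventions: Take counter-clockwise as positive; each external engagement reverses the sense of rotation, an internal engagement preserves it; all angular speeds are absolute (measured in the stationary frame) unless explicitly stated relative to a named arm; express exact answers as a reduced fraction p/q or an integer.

recognized (axles ride arm R): planetary set, 27/22/71 teeth
ring teeth: 27 + 2·22 = 71
27(ω_sun−ω_arm) = −71(ω_ring−ω_arm),  ω_sun = 0, ω_arm = 1
ω_ring = 1 − (27/71)(0−1) = 98/71
ω_out/ω_in = 98/71

98/71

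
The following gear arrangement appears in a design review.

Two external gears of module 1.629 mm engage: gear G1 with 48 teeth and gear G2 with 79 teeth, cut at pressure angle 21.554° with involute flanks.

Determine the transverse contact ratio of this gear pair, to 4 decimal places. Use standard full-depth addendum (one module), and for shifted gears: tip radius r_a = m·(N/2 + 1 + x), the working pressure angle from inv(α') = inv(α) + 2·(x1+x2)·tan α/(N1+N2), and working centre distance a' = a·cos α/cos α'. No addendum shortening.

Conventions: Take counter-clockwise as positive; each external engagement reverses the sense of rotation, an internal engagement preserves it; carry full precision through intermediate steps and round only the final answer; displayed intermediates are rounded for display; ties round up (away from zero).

1.7030

recognized (one external pair, fixed centres): single-mesh tooth geometry, m = 1.629, N1 = 48, N2 = 79
base radii: r_b1 = 36.362085, r_b2 = 59.845931
tip radii: r_a1 = 40.725000, r_a2 = 65.974500
no profile shift: α' = α, a' = a
action lengths: √(r_a1²−r_b1²) = 18.339150, √(r_a2²−r_b2²) = 27.768673
base pitch p_b = π·m·cos α = 4.759786
CR = (18.339150 + 27.768673 − 103.441500·sin 21.55400°)/4.759786 = 1.702954
contact ratio ≈ 1.7030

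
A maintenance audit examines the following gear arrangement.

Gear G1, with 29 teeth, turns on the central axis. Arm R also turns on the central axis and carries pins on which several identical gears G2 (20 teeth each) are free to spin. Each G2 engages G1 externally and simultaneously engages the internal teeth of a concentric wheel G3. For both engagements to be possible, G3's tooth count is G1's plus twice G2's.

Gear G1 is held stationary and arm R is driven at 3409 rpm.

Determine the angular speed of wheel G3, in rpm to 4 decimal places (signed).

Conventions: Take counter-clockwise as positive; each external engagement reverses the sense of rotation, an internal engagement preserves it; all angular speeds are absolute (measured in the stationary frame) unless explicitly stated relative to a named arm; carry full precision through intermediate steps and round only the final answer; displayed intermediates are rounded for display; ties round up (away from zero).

+4841.7681 rpm

topology: planetary set — G1 29T / G2 20T / G3 69T, arm = carrier (Willis)
normalise by the input: solve with ω_arm = 1, then scale by 3409 rpm
ring teeth: 29 + 2·20 = 69
29(ω_sun−ω_arm) = −69(ω_ring−ω_arm),  ω_sun = 0, ω_arm = 1
ω_ring = 1 − (29/69)(0−1) = 98/69
scale: ω_ring = 98/69 × 3409 rpm = +4841.7681 rpm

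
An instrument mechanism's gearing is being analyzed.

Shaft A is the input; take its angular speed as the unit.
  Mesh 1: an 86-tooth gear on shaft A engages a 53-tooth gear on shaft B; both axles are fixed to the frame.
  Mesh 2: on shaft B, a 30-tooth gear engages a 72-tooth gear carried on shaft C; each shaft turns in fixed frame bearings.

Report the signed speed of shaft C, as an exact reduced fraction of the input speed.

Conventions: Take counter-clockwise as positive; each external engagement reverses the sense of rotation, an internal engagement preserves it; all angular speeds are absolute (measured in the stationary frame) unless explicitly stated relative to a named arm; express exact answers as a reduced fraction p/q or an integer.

215/318

2-mesh fixed-axis compound train (all bearings frame-fixed)
mesh 1 [86T→53T]: |ω|/ω_in = 1×86/53 = 86/53, sense flips to −
mesh 2 [30T→72T]: |ω|/ω_in = (86/53)×30/72 = 215/318, sense flips to +
signed output speed (× input speed) = 215/318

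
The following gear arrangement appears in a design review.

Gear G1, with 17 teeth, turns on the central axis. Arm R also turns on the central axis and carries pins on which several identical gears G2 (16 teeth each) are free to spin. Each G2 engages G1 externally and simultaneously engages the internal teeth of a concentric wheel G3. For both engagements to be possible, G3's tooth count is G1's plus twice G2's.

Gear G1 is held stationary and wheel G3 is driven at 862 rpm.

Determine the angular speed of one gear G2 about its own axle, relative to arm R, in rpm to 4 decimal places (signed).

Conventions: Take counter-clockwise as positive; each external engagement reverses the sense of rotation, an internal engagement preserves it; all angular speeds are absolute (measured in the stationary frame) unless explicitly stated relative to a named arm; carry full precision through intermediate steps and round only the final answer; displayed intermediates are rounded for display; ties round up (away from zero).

+679.9678 rpm

topology: planetary set — G1 17T / G2 16T / G3 49T, arm = carrier (Willis)
normalise by the input: solve with ω_ring = 1, then scale by 862 rpm
ring teeth: 17 + 2·16 = 49
17(ω_sun−ω_arm) = −49(ω_ring−ω_arm),  ω_sun = 0, ω_ring = 1
17(0−ω_arm) = −49(1−ω_arm)  ⇒  66·ω_arm = 49  ⇒  ω_arm = 49/66
sun–planet mesh: 17·(0−49/66) = −16·(ω_p−ω_arm)  ⇒  ω_p−ω_arm = 833/1056
scale: ω_p−ω_arm = 833/1056 × 862 rpm = +679.9678 rpm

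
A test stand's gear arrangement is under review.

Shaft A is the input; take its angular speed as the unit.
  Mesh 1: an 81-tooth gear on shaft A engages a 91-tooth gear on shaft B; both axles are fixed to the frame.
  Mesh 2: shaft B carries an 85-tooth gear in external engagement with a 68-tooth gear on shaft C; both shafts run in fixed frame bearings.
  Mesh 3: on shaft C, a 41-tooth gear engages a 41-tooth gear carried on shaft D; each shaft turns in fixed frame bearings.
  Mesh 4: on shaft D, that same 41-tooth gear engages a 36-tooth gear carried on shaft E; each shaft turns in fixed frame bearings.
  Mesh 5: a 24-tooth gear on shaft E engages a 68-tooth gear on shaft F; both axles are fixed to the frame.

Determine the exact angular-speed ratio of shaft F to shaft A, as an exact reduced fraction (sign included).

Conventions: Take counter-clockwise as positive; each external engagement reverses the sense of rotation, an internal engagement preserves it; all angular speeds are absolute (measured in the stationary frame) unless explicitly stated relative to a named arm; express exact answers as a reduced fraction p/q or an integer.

class = fixed-axis compound train [5 meshes; 5 ratios multiply, 5 sense flips]
mesh 1 [81T→91T]: running ratio 81/91, sense −
mesh 2 [85T→68T]: running ratio 405/364, sense +
mesh 3 [41T→41T]: running ratio 405/364, sense −
mesh 4 [41T→36T]: running ratio 1845/1456, sense +
mesh 5 [24T→68T]: running ratio 5535/12376, sense −
ω_out/ω_in = -5535/12376

-5535/12376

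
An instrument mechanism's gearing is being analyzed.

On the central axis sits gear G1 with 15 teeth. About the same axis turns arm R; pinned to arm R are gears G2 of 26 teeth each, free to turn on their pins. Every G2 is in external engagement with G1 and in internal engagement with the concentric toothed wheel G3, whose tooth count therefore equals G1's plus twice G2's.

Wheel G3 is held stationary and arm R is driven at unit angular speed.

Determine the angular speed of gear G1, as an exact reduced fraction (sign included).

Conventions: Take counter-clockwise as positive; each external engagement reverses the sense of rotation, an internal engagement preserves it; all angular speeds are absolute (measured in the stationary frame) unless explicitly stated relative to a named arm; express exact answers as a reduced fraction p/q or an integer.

82/15

topology: planetary set — G1 15T / G2 26T / G3 67T, arm = carrier (Willis)
ring teeth: 15 + 2·26 = 67
15(ω_sun−ω_arm) = −67(ω_ring−ω_arm),  ω_ring = 0, ω_arm = 1
ω_sun = 1 − (67/15)(0−1) = 82/15
exact speed ratio = 82/15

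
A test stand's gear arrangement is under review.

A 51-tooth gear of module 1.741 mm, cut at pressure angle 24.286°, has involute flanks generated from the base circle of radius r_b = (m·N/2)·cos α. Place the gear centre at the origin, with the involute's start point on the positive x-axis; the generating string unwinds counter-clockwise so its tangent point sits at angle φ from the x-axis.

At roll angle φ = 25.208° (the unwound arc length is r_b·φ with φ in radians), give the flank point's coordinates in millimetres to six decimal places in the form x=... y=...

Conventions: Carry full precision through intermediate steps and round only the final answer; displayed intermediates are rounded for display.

x=44.195676 y=1.126662

class = single-mesh tooth geometry [base-circle involute, m = 1.741, 51T]
pitch radius r_p = m·N/2 = 1.741·51/2 = 44.395500
base radius r_b = r_p·cos α = 44.395500·cos 24.286° = 40.466667
roll angle φ = 25.208° = 0.43996260 rad
x = r_b·(cos φ + φ·sin φ) = 44.195676
y = r_b·(sin φ − φ·cos φ) = 1.126662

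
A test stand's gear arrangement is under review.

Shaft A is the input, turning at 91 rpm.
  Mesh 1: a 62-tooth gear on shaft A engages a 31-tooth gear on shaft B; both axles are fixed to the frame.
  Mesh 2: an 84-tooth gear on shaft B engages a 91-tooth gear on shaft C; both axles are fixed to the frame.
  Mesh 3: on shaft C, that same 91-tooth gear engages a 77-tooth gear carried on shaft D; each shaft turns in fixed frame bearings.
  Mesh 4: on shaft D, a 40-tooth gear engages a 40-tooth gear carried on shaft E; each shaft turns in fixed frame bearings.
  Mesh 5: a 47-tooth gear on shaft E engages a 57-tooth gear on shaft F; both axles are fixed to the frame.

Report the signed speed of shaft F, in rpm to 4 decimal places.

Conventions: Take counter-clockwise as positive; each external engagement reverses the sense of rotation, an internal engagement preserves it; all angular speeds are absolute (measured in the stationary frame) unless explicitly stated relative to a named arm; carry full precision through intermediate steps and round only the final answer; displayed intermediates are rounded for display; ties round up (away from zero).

-163.7129 rpm

recognized (6 fixed axles, 5 meshes): fixed-axis compound train
mesh 1 [62T→31T]: ω = 91.0000×62/31 = 182.0000 rpm, sense flips to −
mesh 2 [84T→91T]: ω = 182.0000×84/91 = 168.0000 rpm, sense flips to +
mesh 3 [91T→77T]: ω = 168.0000×91/77 = 198.5455 rpm, sense flips to −
mesh 4 [40T→40T]: ω = 198.5455×40/40 = 198.5455 rpm, sense flips to +
mesh 5 [47T→57T]: ω = 198.5455×47/57 = 163.7129 rpm, sense flips to −
signed output speed = -163.7129 rpm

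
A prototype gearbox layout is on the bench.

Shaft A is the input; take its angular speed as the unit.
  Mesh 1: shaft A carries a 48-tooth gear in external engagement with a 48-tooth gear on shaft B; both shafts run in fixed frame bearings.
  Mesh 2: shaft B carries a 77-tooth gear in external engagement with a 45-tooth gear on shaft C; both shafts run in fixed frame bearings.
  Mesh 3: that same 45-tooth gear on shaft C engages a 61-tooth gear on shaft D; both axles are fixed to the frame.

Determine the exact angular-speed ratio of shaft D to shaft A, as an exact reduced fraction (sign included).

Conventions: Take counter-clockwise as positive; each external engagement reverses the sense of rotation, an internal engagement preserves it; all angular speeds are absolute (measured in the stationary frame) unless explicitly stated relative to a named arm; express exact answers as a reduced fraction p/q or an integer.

-77/61

class = fixed-axis compound train [3 meshes; 3 ratios multiply, 3 sense flips]
mesh 1 [48T→48T]: running ratio 1, sense −
mesh 2 [77T→45T]: running ratio 77/45, sense +
mesh 3 [45T→61T]: running ratio 77/61, sense −
ω_out/ω_in = -77/61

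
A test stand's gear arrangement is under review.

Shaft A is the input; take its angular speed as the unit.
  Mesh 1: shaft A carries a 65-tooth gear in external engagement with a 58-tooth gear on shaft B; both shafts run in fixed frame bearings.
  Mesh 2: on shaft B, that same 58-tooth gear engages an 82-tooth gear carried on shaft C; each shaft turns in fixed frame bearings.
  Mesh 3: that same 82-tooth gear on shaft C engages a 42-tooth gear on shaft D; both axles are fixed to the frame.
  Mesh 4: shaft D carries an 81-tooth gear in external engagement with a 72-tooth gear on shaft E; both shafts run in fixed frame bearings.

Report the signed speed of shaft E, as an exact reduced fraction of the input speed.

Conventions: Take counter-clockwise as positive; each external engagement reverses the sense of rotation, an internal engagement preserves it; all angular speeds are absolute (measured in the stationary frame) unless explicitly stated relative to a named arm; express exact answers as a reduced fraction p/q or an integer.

195/112

4-mesh fixed-axis compound train (all bearings frame-fixed)
mesh 1 [65T→58T]: |ω|/ω_in = 1×65/58 = 65/58, sense flips to −
mesh 2 [58T→82T]: |ω|/ω_in = (65/58)×58/82 = 65/82, sense flips to +
mesh 3 [82T→42T]: |ω|/ω_in = (65/82)×82/42 = 65/42, sense flips to −
mesh 4 [81T→72T]: |ω|/ω_in = (65/42)×81/72 = 195/112, sense flips to +
signed output speed (× input speed) = 195/112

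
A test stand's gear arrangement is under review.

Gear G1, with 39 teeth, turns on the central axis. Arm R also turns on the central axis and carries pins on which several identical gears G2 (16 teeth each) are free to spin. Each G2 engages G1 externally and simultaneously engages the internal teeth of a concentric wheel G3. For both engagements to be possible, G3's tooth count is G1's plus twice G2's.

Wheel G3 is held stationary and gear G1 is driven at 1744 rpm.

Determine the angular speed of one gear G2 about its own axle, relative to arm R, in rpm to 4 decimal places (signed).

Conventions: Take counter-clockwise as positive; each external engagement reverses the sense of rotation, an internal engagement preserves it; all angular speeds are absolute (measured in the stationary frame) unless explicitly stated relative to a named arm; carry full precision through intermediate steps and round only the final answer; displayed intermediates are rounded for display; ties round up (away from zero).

-2743.8273 rpm

planetary set (39T centre, 16T on arm, 71T internal) — Willis relation
normalise by the input: solve with ω_sun = 1, then scale by 1744 rpm
ring teeth: 39 + 2·16 = 71
39(ω_sun−ω_arm) = −71(ω_ring−ω_arm),  ω_ring = 0, ω_sun = 1
39(1−ω_arm) = −71(0−ω_arm)  ⇒  110·ω_arm = 39  ⇒  ω_arm = 39/110
sun–planet mesh: 39·(1−39/110) = −16·(ω_p−ω_arm)  ⇒  ω_p−ω_arm = -2769/1760
scale: ω_p−ω_arm = -2769/1760 × 1744 rpm = -2743.8273 rpm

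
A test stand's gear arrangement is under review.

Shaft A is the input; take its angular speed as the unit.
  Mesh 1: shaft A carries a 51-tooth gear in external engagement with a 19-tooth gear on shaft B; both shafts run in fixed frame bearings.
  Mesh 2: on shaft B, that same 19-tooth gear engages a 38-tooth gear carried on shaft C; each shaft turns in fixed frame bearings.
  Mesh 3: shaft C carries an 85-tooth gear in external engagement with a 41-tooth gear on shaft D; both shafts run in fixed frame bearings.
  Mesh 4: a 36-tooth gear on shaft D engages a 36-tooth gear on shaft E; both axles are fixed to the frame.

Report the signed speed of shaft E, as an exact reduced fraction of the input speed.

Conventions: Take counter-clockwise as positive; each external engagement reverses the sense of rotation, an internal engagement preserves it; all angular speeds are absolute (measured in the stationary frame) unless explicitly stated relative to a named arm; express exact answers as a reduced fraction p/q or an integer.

4-mesh fixed-axis compound train (all bearings frame-fixed)
mesh 1 [51T→19T]: |ω|/ω_in = 1×51/19 = 51/19, sense flips to −
mesh 2 [19T→38T]: |ω|/ω_in = (51/19)×19/38 = 51/38, sense flips to +
mesh 3 [85T→41T]: |ω|/ω_in = (51/38)×85/41 = 4335/1558, sense flips to −
mesh 4 [36T→36T]: |ω|/ω_in = (4335/1558)×36/36 = 4335/1558, sense flips to +
signed output speed (× input speed) = 4335/1558

4335/1558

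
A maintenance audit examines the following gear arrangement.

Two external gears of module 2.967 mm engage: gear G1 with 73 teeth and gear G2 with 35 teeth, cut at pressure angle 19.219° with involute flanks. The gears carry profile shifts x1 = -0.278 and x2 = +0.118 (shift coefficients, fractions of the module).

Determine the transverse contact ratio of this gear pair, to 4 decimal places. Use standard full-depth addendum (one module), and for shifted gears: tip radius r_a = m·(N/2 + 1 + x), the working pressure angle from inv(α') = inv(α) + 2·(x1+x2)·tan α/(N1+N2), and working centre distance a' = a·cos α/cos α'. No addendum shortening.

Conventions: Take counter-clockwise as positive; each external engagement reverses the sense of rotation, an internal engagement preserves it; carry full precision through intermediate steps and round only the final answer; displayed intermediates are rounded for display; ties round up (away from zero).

recognized (one external pair, fixed centres): single-mesh tooth geometry, m = 2.967, N1 = 73, N2 = 35
base radii: r_b1 = 102.259895, r_b2 = 49.028717
tip radii: r_a1 = 110.437674, r_a2 = 55.239606
inv(α') = inv(19.219°) + 2·(-0.278+0.118)·tan α/(73+35) = 0.01214097  ⇒  α' = 18.71809°
a' = a·cos α / cos α' = 160.2180·cos 19.219°/cos 18.71809° = 159.737278
action lengths: √(r_a1²−r_b1²) = 41.706039, √(r_a2²−r_b2²) = 25.447966
base pitch p_b = π·m·cos α = 8.801615
CR = (41.706039 + 25.447966 − 159.737278·sin 18.71809°)/8.801615 = 1.805621
contact ratio ≈ 1.8056

1.8056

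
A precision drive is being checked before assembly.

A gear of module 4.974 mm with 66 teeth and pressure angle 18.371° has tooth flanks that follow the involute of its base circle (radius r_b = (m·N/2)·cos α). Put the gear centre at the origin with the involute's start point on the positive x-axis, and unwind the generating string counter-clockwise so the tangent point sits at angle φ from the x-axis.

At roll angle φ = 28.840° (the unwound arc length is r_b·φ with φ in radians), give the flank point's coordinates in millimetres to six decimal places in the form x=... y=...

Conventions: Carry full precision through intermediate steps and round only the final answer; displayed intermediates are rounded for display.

x=174.278223 y=6.455877

topology: single-mesh involute geometry — m = 4.974, N = 66
pitch radius r_p = m·N/2 = 4.974·66/2 = 164.142000
base radius r_b = r_p·cos α = 164.142000·cos 18.371° = 155.776610
roll angle φ = 28.840° = 0.50335296 rad
x = r_b·(cos φ + φ·sin φ) = 174.278223
y = r_b·(sin φ − φ·cos φ) = 6.455877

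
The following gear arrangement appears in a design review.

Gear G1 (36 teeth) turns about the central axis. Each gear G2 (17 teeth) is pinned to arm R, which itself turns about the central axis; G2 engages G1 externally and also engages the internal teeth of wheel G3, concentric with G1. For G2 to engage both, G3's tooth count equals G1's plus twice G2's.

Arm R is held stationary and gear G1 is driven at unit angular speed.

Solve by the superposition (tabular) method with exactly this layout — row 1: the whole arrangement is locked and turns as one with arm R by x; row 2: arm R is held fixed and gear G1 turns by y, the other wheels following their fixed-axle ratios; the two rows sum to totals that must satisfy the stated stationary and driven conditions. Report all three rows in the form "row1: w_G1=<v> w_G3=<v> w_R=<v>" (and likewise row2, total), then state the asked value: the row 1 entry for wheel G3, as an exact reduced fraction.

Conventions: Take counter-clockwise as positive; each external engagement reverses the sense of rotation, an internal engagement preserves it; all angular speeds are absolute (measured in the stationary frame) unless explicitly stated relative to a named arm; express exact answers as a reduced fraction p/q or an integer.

planetary set (36T centre, 17T on arm, 70T internal) — Willis relation
row 1 — lock + rotate with arm: ω_sun = ω_ring = ω_arm = x
row 2 — arm fixed, fixed-axis ratios: sun y, ring −(36/70)·y, arm 0
boundary: total ω_arm = x = 0 and total ω_sun = x + y = 1  ⇒  y = 1, x = 0
row 2 ring = −(36/70)·1 = -18/35
totals (row 1 + row 2): sun 0 + 1 = 1, ring 0 + (-18/35) = -18/35, arm 0 + 0 = 0
asked cell (row1, ring) = 0

row1: w_G1=0 w_G3=0 w_R=0
row2: w_G1=1 w_G3=-18/35 w_R=0
total: w_G1=1 w_G3=-18/35 w_R=0
asked value: 0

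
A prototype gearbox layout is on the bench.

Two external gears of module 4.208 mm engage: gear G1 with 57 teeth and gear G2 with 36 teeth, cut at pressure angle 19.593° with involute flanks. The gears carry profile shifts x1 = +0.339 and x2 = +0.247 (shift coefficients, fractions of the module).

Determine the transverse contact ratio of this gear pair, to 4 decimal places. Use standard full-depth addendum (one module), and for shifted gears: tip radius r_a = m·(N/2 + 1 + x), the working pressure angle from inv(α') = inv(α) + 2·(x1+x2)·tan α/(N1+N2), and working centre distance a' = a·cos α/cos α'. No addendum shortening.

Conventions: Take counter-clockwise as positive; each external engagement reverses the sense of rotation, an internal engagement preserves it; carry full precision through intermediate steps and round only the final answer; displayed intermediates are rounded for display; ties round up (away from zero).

1.6653

class = single-mesh tooth geometry [involute pair 57T × 36T, m = 4.208]
base radii: r_b1 = 112.983980, r_b2 = 71.358303
tip radii: r_a1 = 125.562512, r_a2 = 80.991376
inv(α') = inv(19.593°) + 2·(+0.339+0.247)·tan α/(57+36) = 0.01846965  ⇒  α' = 21.42772°
a' = a·cos α / cos α' = 195.6720·cos 19.593°/cos 21.42772° = 198.030295
action lengths: √(r_a1²−r_b1²) = 54.777410, √(r_a2²−r_b2²) = 38.309209
base pitch p_b = π·m·cos α = 12.454373
CR = (54.777410 + 38.309209 − 198.030295·sin 21.42772°)/12.454373 = 1.665341
contact ratio ≈ 1.6653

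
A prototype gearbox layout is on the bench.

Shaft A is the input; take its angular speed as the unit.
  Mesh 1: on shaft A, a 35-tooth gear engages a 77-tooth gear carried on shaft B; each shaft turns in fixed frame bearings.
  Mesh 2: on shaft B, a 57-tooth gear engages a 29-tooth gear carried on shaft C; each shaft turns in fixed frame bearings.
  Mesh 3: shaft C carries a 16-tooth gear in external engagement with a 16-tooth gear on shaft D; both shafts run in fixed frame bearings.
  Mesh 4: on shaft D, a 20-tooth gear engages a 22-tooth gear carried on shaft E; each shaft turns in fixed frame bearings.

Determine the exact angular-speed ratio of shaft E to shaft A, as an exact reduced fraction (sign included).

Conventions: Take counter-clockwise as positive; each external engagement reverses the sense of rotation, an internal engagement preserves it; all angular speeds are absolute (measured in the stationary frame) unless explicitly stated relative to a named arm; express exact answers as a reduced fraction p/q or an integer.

class = fixed-axis compound train [4 meshes; 4 ratios multiply, 4 sense flips]
mesh 1 [35T→77T]: running ratio 5/11, sense −
mesh 2 [57T→29T]: running ratio 285/319, sense +
mesh 3 [16T→16T]: running ratio 285/319, sense −
mesh 4 [20T→22T]: running ratio 2850/3509, sense +
ω_out/ω_in = 2850/3509

2850/3509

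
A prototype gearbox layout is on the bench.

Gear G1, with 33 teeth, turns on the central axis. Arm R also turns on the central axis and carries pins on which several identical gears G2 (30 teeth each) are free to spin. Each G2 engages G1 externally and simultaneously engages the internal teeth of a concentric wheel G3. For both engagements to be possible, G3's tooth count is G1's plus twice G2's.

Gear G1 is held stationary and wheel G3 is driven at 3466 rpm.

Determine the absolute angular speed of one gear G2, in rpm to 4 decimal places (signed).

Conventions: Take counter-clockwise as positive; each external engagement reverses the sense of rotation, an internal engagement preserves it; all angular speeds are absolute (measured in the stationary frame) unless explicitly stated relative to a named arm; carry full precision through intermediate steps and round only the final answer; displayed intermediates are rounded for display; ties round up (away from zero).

+5372.3000 rpm

planetary set (33T centre, 30T on arm, 93T internal) — Willis relation
normalise by the input: solve with ω_ring = 1, then scale by 3466 rpm
ring teeth: 33 + 2·30 = 93
33(ω_sun−ω_arm) = −93(ω_ring−ω_arm),  ω_sun = 0, ω_ring = 1
33(0−ω_arm) = −93(1−ω_arm)  ⇒  126·ω_arm = 93  ⇒  ω_arm = 31/42
sun–planet mesh: 33·(0−31/42) = −30·(ω_p−ω_arm)  ⇒  ω_p−ω_arm = 341/420
ω_p = 31/42 + 341/420 = 31/20
scale: ω_p = 31/20 × 3466 rpm = +5372.3000 rpm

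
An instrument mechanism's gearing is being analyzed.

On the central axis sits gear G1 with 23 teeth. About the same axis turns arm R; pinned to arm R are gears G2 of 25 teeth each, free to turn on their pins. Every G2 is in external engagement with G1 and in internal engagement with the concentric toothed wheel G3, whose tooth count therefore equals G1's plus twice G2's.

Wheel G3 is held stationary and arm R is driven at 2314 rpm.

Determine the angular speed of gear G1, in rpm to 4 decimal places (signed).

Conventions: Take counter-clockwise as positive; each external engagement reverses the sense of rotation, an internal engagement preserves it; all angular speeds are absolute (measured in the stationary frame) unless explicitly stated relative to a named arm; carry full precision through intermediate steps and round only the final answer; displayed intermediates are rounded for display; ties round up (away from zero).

planetary set (23T centre, 25T on arm, 73T internal) — Willis relation
normalise by the input: solve with ω_arm = 1, then scale by 2314 rpm
ring teeth: 23 + 2·25 = 73
23(ω_sun−ω_arm) = −73(ω_ring−ω_arm),  ω_ring = 0, ω_arm = 1
ω_sun = 1 − (73/23)(0−1) = 96/23
scale: ω_sun = 96/23 × 2314 rpm = +9658.4348 rpm

+9658.4348 rpm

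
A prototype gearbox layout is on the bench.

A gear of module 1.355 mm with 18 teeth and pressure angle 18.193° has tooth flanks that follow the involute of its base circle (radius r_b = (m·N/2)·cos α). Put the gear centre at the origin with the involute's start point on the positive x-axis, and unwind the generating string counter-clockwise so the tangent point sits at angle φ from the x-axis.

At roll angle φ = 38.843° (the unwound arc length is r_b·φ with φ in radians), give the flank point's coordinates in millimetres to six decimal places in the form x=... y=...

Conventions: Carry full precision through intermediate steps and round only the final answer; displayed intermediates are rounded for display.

x=13.949516 y=1.148857

topology: single-mesh involute geometry — m = 1.355, N = 18
pitch radius r_p = m·N/2 = 1.355·18/2 = 12.195000
base radius r_b = r_p·cos α = 12.195000·cos 18.193° = 11.585374
roll angle φ = 38.843° = 0.67793824 rad
x = r_b·(cos φ + φ·sin φ) = 13.949516
y = r_b·(sin φ − φ·cos φ) = 1.148857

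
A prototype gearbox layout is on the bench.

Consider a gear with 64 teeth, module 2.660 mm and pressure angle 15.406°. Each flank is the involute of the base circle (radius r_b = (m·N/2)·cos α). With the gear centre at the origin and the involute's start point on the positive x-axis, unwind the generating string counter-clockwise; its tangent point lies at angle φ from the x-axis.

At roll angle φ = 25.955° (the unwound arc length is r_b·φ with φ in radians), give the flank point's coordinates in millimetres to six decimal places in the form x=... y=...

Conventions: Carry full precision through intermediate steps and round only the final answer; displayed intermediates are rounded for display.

x=90.054253 y=2.491005

single-mesh involute tooth geometry (64T wheel at module 2.660)
pitch radius r_p = m·N/2 = 2.660·64/2 = 85.120000
base radius r_b = r_p·cos α = 85.120000·cos 15.406° = 82.061433
roll angle φ = 25.955° = 0.45300021 rad
x = r_b·(cos φ + φ·sin φ) = 90.054253
y = r_b·(sin φ − φ·cos φ) = 2.491005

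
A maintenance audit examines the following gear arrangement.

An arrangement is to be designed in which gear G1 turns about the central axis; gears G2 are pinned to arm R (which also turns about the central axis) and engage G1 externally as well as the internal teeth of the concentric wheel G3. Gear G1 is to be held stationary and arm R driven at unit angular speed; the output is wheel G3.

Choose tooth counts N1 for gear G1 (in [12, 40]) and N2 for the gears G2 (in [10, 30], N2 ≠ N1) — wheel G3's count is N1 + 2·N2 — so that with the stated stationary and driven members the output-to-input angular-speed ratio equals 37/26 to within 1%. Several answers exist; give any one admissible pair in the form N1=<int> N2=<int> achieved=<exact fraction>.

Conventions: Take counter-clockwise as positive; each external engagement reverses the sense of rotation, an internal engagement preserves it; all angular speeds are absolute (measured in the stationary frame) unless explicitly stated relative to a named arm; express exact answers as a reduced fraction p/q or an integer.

planetary set to be sized for 37/26 (Willis relation)
Willis with ω_sun = 0: ω_ring/ω_arm = (N1+N3)/N3; set equal to 37/26  ⇒  N3/N1 = 1/(37/26 − 1) = 26/11
N3 = N1 + 2·N2  ⇒  N2/N1 = (N3/N1 − 1)/2 = (26/11 − 1)/2 = 15/22
smallest multiple with N1 ≥ 12 and N2 ≥ 10: k = 1  ⇒  N1 = 1·22 = 22, N2 = 1·15 = 15 (N1 ≤ 40, N2 ≤ 30, N2 ≠ N1 ✓), N3 = 22 + 2·15 = 52
check: (N1+N3)/N3 with N1 = 22, N3 = 52 gives 37/26; |achieved − target| = 0 ≤ 37/2600 ✓

N1=22 N2=15 achieved=37/26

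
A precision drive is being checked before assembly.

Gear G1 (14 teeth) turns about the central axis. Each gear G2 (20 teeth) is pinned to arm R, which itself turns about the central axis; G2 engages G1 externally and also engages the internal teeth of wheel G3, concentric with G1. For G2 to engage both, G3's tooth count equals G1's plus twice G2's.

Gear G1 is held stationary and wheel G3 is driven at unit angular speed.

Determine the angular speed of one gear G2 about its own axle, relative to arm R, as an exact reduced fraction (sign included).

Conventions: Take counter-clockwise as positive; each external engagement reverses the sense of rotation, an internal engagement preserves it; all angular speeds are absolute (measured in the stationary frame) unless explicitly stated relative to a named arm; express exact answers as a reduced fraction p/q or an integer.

189/340

class = planetary set [G3 = 14+2·20 = 54; Willis about the carrier]
ring teeth: 14 + 2·20 = 54
14(ω_sun−ω_arm) = −54(ω_ring−ω_arm),  ω_sun = 0, ω_ring = 1
14(0−ω_arm) = −54(1−ω_arm)  ⇒  68·ω_arm = 54  ⇒  ω_arm = 27/34
sun–planet mesh: 14·(0−27/34) = −20·(ω_p−ω_arm)  ⇒  ω_p−ω_arm = 189/340
exact speed ratio = 189/340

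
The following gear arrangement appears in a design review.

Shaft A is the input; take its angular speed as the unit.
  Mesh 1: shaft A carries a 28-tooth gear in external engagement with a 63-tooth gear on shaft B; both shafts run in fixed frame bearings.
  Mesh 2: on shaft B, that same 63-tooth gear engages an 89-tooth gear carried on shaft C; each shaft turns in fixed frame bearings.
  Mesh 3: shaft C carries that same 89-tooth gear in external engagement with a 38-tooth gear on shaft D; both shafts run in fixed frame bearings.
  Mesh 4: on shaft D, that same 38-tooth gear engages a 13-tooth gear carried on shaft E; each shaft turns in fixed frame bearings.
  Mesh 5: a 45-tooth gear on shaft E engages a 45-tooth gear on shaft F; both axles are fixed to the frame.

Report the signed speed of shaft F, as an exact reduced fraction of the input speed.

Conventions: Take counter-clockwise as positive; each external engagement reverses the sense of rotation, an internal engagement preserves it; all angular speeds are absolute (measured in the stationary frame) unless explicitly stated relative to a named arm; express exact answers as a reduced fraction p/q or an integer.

-28/13

5-mesh fixed-axis compound train (all bearings frame-fixed)
mesh 1 [28T→63T]: |ω|/ω_in = 1×28/63 = 4/9, sense flips to −
mesh 2 [63T→89T]: |ω|/ω_in = (4/9)×63/89 = 28/89, sense flips to +
mesh 3 [89T→38T]: |ω|/ω_in = (28/89)×89/38 = 14/19, sense flips to −
mesh 4 [38T→13T]: |ω|/ω_in = (14/19)×38/13 = 28/13, sense flips to +
mesh 5 [45T→45T]: |ω|/ω_in = (28/13)×45/45 = 28/13, sense flips to −
signed output speed (× input speed) = -28/13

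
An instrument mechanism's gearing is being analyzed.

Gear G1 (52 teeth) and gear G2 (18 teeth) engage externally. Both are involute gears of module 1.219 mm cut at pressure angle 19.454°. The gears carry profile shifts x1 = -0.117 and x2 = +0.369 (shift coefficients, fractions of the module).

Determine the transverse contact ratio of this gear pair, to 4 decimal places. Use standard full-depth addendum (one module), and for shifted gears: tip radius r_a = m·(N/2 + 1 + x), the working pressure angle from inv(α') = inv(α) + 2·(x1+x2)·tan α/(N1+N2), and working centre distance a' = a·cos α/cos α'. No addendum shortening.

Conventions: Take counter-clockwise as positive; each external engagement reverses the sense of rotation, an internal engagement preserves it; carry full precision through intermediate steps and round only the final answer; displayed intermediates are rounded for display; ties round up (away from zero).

1.5581

class = single-mesh tooth geometry [involute pair 52T × 18T, m = 1.219]
base radii: r_b1 = 29.884564, r_b2 = 10.344657
tip radii: r_a1 = 32.770377, r_a2 = 12.639811
inv(α') = inv(19.454°) + 2·(-0.117+0.369)·tan α/(52+18) = 0.01622210  ⇒  α' = 20.55310°
a' = a·cos α / cos α' = 42.6650·cos 19.454°/cos 20.55310° = 42.963998
action lengths: √(r_a1²−r_b1²) = 13.446578, √(r_a2²−r_b2²) = 7.263119
base pitch p_b = π·m·cos α = 3.610966
CR = (13.446578 + 7.263119 − 42.963998·sin 20.55310°)/3.610966 = 1.558059
contact ratio ≈ 1.5581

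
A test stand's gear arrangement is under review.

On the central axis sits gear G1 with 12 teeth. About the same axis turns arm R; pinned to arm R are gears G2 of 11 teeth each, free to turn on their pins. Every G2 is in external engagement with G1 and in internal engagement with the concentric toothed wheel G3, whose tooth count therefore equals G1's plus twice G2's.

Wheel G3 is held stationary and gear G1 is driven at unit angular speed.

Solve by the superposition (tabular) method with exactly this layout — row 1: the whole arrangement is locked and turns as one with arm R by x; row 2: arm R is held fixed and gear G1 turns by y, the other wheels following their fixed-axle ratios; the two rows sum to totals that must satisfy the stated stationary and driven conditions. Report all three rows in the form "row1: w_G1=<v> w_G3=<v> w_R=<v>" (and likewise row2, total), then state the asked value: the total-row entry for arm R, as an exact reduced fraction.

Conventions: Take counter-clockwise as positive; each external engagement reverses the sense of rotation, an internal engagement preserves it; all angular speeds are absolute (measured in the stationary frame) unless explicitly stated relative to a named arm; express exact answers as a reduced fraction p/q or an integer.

row1: w_G1=6/23 w_G3=6/23 w_R=6/23
row2: w_G1=17/23 w_G3=-6/23 w_R=0
total: w_G1=1 w_G3=0 w_R=6/23
asked value: 6/23

class = planetary set [G3 = 12+2·11 = 34; Willis about the carrier]
row 1 — lock + rotate with arm: ω_sun = ω_ring = ω_arm = x
row 2 (arm held, sun turns y): ω_ring = −(12/34)·y, ω_arm = 0
boundary: total ω_ring = x − (12/34)·y = 0 and total ω_sun = x + y = 1  ⇒  y = 17/23, x = 6/23
row 2 ring = −(12/34)·17/23 = -6/23
totals (row 1 + row 2): sun 6/23 + 17/23 = 1, ring 6/23 + (-6/23) = 0, arm 6/23 + 0 = 6/23
asked cell (total, arm) = 6/23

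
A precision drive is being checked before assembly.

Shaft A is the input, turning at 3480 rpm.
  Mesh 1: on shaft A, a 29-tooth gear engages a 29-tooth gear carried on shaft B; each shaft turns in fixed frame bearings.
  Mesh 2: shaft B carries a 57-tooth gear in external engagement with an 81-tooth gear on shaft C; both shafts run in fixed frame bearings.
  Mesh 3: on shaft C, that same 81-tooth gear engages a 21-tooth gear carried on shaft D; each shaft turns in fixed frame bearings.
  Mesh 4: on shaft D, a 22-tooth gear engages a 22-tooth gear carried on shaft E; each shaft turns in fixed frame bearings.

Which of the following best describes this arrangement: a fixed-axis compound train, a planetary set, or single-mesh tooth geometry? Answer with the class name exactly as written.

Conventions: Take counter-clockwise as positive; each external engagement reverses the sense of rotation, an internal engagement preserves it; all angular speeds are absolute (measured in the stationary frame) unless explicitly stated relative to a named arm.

fixed-axis compound train

4-mesh fixed-axis compound train (all bearings frame-fixed)
classification: fixed-axis compound train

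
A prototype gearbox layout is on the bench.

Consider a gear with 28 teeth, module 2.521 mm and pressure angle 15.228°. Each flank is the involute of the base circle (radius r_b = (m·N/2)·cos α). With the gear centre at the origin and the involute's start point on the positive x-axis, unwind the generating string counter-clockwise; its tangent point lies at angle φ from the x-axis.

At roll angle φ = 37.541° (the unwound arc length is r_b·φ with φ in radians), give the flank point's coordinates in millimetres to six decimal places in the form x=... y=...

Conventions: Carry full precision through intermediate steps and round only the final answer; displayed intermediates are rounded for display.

class = single-mesh tooth geometry [base-circle involute, m = 2.521, 28T]
pitch radius r_p = m·N/2 = 2.521·28/2 = 35.294000
base radius r_b = r_p·cos α = 35.294000·cos 15.228° = 34.054766
roll angle φ = 37.541° = 0.65521405 rad
x = r_b·(cos φ + φ·sin φ) = 40.598676
y = r_b·(sin φ − φ·cos φ) = 3.058060

x=40.598676 y=3.058060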